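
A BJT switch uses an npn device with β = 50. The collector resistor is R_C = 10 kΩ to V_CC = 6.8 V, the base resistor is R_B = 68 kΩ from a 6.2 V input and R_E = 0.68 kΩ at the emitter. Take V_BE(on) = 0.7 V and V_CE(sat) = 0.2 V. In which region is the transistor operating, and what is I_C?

Assume active: I_B = (6.2 − 0.7)/(68 + 51×0.68) = 0.0536 mA, I_C = β·I_B = 2.68 mA.
Then V_CE = 6.8 − 2.68×10 − 2.73×0.68 = -21.8 V < 0.2 V — the active assumption fails.
Re-solve with V_CE = 0.2 V. KCL at the emitter: V_E/R_E = (V_BB−0.7−V_E)/R_B + (V_CC−0.2−V_E)/R_C, giving V_E = 0.467 V.
I_C = (V_CC − 0.2 − V_E)/R_C = (6.6 − 0.467)/10 = 0.613 mA.
Check: I_B = (5.5 − 0.467)/68 = 0.074 mA, and β·I_B = 3.7 mA > I_C, confirming saturation.

saturation; I_C ≈ 0.61 mA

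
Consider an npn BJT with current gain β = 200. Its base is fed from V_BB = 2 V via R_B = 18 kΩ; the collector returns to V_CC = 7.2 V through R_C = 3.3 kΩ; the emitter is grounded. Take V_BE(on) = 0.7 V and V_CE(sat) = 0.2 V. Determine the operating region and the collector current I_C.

saturation; I_C ≈ 2.1 mA

Assume active: I_B = (2 − 0.7)/18 = 0.0722 mA, giving I_C = β·I_B = 14.4 mA.
But then V_CE = 7.2 − 14.4×3.3 = -40.5 V < V_CE(sat) = 0.2 V — impossible in the active region.
So the transistor is saturated. With V_CE = 0.2 V, I_C = (V_CC − 0.2)/R_C = 7/3.3 = 2.12 mA.
Check: β·I_B = 14.4 mA > I_C = 2.12 mA, confirming saturation.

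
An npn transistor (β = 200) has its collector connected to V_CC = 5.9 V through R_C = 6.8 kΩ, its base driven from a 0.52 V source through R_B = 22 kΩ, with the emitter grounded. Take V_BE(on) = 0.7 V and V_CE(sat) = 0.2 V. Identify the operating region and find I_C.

V_BB = 0.52 V ≤ V_BE(on) = 0.7 V, so the base-emitter junction is not forward biased.
The transistor is in cutoff: I_B = I_C = 0.

cutoff; I_C ≈ 0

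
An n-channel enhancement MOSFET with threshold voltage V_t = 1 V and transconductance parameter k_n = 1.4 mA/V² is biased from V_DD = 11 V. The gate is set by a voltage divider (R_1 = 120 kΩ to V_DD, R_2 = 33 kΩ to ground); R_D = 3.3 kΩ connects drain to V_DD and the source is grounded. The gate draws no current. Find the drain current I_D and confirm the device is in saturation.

V_G = V_DD·R_2/(R_1+R_2) = 11×33/153 = 2.37 V. With the source grounded, V_GS = V_G = 2.37 V.
Assume saturation: I_D = (k_n/2)(V_GS − V_t)² = (1.4/2)×(2.37 − 1)² = 0.7×1.37² = 1.32 mA.
V_DS = V_DD − I_D·R_D = 11 − 1.32×3.3 = 6.65 V.
Saturation requires V_DS ≥ V_GS − V_t = 1.37 V; 6.65 ≥ 1.37 ✓.

I_D ≈ 1.3 mA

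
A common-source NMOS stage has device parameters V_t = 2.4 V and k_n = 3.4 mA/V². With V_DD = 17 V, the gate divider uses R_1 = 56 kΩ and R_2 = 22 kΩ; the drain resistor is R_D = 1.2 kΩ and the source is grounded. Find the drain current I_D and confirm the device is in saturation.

V_G = V_DD·R_2/(R_1+R_2) = 17×22/78 = 4.79 V. With the source grounded, V_GS = V_G = 4.79 V.
Assume saturation: I_D = (k_n/2)(V_GS − V_t)² = (3.4/2)×(4.79 − 2.4)² = 1.7×2.39² = 9.75 mA.
V_DS = V_DD − I_D·R_D = 17 − 9.75×1.2 = 5.3 V.
Saturation requires V_DS ≥ V_GS − V_t = 2.39 V; 5.3 ≥ 2.39 ✓.

I_D ≈ 9.8 mA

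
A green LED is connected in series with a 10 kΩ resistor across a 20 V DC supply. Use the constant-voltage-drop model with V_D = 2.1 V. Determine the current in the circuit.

I ≈ 1.8 mA

KVL around the loop: 20 = V_D + I·R = 2.1 + I × 10 kΩ.
So I = (20 − 2.1) / 10 kΩ = 17.9 / 10 = 1.79 mA.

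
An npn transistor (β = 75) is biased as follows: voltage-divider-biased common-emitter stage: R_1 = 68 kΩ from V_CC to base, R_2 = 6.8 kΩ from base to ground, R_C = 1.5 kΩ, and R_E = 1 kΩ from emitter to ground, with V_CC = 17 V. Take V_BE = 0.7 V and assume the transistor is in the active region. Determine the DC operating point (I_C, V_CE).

I_C ≈ 0.77 mA, V_CE ≈ 15 V

Thevenize the base divider: V_Th = V_CC·R_2/(R_1+R_2) = 17×6.8/74.8 = 1.55 V, R_Th = R_1‖R_2 = 6.18 kΩ.
Base-emitter loop: V_Th = I_B·R_Th + V_BE + (β+1)I_B·R_E, so I_B = (1.55 − 0.7) / (6.18 + 76×1) = 0.0103 mA.
I_C = β·I_B = 75×0.0103 = 0.772 mA, and I_E = (β+1)I_B = 0.782 mA.
V_CE = V_CC − I_C·R_C − I_E·R_E = 17 − 0.772×1.5 − 0.782×1 = 15.1 V.
V_CE = 15.1 V > 0.2 V confirms active-region operation.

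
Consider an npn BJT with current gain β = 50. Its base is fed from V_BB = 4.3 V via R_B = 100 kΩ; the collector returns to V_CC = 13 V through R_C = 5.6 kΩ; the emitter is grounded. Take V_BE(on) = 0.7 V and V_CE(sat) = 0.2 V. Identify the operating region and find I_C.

Assume active. Base-emitter loop: I_B = (V_BB − V_BE)/R_B = (4.3 − 0.7)/100 = 0.036 mA.
I_C = β·I_B = 50×0.036 = 1.8 mA.
V_CE = V_CC − I_C·R_C = 13 − 1.8×5.6 = 2.92 V > V_CE(sat), so the active-region assumption holds.

active; I_C ≈ 1.8 mA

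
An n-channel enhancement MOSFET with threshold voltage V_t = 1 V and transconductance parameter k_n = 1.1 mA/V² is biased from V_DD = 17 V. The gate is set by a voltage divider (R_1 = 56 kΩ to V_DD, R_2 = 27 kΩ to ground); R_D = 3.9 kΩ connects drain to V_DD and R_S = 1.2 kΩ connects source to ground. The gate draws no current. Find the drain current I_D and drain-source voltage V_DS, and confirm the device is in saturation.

V_G = V_DD·R_2/(R_1+R_2) = 17×27/83 = 5.53 V.
Assume saturation: I_D = (k_n/2)(V_GS − V_t)² with V_GS = V_G − I_D·R_S = 5.53 − 1.2·I_D.
Substituting gives 0.792·I_D² − 6.98·I_D + 11.3 = 0, with roots I_D = 2.13 or 6.68 mA.
The root I_D = 6.68 mA gives V_GS = -2.48 V ≤ V_t, so take I_D = 2.13 mA.
Then V_GS = 2.97 V and V_DS = V_DD − I_D(R_D+R_S) = 17 − 2.13×5.1 = 6.12 V.
Saturation requires V_DS ≥ V_GS − V_t = 1.97 V; 6.12 ≥ 1.97 ✓.

I_D ≈ 2.1 mA, V_DS ≈ 6.1 V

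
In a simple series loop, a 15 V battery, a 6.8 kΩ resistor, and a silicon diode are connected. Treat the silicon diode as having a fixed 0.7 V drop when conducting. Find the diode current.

KVL around the loop: 15 = V_D + I·R = 0.7 + I × 6.8 kΩ.
So I = (15 − 0.7) / 6.8 kΩ = 14.3 / 6.8 = 2.1 mA.

I ≈ 2.1 mA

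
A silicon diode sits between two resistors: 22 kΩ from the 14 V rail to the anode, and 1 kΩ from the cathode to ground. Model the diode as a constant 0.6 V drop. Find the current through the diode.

The two resistors are in series with the diode, so KVL gives 14 = I·22 + 0.6 + I·1.
I = (14 − 0.6) / (22 + 1) kΩ = 13.4 / 23 = 0.583 mA.

I ≈ 0.58 mA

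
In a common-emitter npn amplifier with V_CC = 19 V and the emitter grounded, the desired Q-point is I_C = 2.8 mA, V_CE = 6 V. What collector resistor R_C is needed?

R_C ≈ 4.6 kΩ

Collector loop: V_CC = I_C·R_C + V_CE.
R_C = (V_CC − V_CE)/I_C = (19 − 6)/2.8 = 4.64 kΩ.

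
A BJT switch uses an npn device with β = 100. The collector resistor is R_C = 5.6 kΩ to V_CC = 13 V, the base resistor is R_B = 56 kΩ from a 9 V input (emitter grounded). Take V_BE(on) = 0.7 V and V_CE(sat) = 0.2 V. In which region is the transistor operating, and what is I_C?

saturation; I_C ≈ 2.3 mA

Assume active: I_B = (9 − 0.7)/56 = 0.148 mA, giving I_C = β·I_B = 14.8 mA.
But then V_CE = 13 − 14.8×5.6 = -70 V < V_CE(sat) = 0.2 V — impossible in the active region.
So the transistor is saturated. With V_CE = 0.2 V, I_C = (V_CC − 0.2)/R_C = 12.8/5.6 = 2.29 mA.
Check: β·I_B = 14.8 mA > I_C = 2.29 mA, confirming saturation.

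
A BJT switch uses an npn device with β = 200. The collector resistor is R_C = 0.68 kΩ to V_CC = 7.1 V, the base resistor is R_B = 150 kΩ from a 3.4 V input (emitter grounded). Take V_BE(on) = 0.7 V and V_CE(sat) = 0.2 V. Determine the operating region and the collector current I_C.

active; I_C ≈ 3.6 mA

Assume active. Base-emitter loop: I_B = (V_BB − V_BE)/R_B = (3.4 − 0.7)/150 = 0.018 mA.
I_C = β·I_B = 200×0.018 = 3.6 mA.
V_CE = V_CC − I_C·R_C = 7.1 − 3.6×0.68 = 4.65 V > V_CE(sat), so the active-region assumption holds.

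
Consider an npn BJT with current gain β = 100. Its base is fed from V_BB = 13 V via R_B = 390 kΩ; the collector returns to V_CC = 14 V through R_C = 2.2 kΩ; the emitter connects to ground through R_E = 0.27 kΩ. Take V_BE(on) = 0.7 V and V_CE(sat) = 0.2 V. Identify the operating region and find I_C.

Assume active. Base-emitter loop: I_B = (V_BB − V_BE)/(R_B + (β+1)R_E) = (13 − 0.7)/(390 + 101×0.27) = 0.0295 mA.
I_C = β·I_B = 100×0.0295 = 2.95 mA.
V_CE = V_CC − I_C·R_C − I_E·R_E = 14 − 2.95×2.2 − 2.98×0.27 = 6.71 V > V_CE(sat), so the active-region assumption holds.

active; I_C ≈ 2.9 mA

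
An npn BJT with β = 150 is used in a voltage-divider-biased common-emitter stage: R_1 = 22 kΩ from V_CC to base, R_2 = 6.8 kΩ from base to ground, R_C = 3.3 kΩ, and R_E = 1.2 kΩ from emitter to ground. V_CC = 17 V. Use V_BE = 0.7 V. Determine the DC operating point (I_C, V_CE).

I_C ≈ 2.7 mA, V_CE ≈ 5 V

Thevenize the base divider: V_Th = V_CC·R_2/(R_1+R_2) = 17×6.8/28.8 = 4.01 V, R_Th = R_1‖R_2 = 5.19 kΩ.
Base-emitter loop: V_Th = I_B·R_Th + V_BE + (β+1)I_B·R_E, so I_B = (4.01 − 0.7) / (5.19 + 151×1.2) = 0.0178 mA.
I_C = β·I_B = 150×0.0178 = 2.67 mA, and I_E = (β+1)I_B = 2.68 mA.
V_CE = V_CC − I_C·R_C − I_E·R_E = 17 − 2.67×3.3 − 2.68×1.2 = 4.98 V.
V_CE = 4.98 V > 0.2 V confirms active-region operation.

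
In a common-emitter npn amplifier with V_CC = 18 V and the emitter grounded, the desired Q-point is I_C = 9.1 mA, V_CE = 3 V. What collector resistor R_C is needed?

Collector loop: V_CC = I_C·R_C + V_CE.
R_C = (V_CC − V_CE)/I_C = (18 − 3)/9.1 = 1.65 kΩ.

R_C ≈ 1.6 kΩ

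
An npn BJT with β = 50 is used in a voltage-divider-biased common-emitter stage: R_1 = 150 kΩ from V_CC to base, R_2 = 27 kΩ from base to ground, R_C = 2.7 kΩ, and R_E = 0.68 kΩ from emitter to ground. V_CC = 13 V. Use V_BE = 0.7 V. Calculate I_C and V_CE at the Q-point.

I_C ≈ 1.1 mA, V_CE ≈ 9.2 V

Thevenize the base divider: V_Th = V_CC·R_2/(R_1+R_2) = 13×27/177 = 1.98 V, R_Th = R_1‖R_2 = 22.9 kΩ.
Base-emitter loop: V_Th = I_B·R_Th + V_BE + (β+1)I_B·R_E, so I_B = (1.98 − 0.7) / (22.9 + 51×0.68) = 0.0223 mA.
I_C = β·I_B = 50×0.0223 = 1.11 mA, and I_E = (β+1)I_B = 1.14 mA.
V_CE = V_CC − I_C·R_C − I_E·R_E = 13 − 1.11×2.7 − 1.14×0.68 = 9.22 V.
V_CE = 9.22 V > 0.2 V confirms active-region operation.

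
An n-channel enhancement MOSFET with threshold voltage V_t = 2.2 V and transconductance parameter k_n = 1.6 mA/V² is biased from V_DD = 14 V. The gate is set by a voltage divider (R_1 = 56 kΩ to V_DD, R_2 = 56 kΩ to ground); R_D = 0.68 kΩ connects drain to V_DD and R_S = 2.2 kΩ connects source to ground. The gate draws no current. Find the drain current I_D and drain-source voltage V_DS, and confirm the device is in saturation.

V_G = V_DD·R_2/(R_1+R_2) = 14×56/112 = 7 V.
Assume saturation: I_D = (k_n/2)(V_GS − V_t)² with V_GS = V_G − I_D·R_S = 7 − 2.2·I_D.
Substituting gives 3.87·I_D² − 17.9·I_D + 18.4 = 0, with roots I_D = 1.55 or 3.07 mA.
The root I_D = 3.07 mA gives V_GS = 0.24 V ≤ V_t, so take I_D = 1.55 mA.
Then V_GS = 3.59 V and V_DS = V_DD − I_D(R_D+R_S) = 14 − 1.55×2.88 = 9.54 V.
Saturation requires V_DS ≥ V_GS − V_t = 1.39 V; 9.54 ≥ 1.39 ✓.

I_D ≈ 1.5 mA, V_DS ≈ 9.5 V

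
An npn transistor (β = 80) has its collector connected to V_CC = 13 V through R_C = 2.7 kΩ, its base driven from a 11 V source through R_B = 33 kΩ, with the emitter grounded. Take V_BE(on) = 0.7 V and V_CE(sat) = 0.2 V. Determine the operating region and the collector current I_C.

saturation; I_C ≈ 4.7 mA

Assume active: I_B = (11 − 0.7)/33 = 0.312 mA, giving I_C = β·I_B = 25 mA.
But then V_CE = 13 − 25×2.7 = -54.4 V < V_CE(sat) = 0.2 V — impossible in the active region.
So the transistor is saturated. With V_CE = 0.2 V, I_C = (V_CC − 0.2)/R_C = 12.8/2.7 = 4.74 mA.
Check: β·I_B = 25 mA > I_C = 4.74 mA, confirming saturation.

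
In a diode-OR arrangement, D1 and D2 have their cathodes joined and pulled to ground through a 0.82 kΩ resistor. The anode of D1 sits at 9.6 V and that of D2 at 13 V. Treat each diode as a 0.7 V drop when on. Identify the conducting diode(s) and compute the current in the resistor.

Only D2 conducts; I_R ≈ 15 mA

Assume both conduct. Then node N would need to be at both 9.6−0.7 = 8.9 V and 13−0.7 = 12.3 V, which is impossible.
Assume only D2 conducts: V_N = 13 − 0.7 = 12.3 V, so I_R = 12.3/0.82 = 15 mA.
Check D1: its anode-to-cathode voltage is 9.6 − 12.3 = -2.7 V < 0.7 V, so it is off. The assumption is consistent.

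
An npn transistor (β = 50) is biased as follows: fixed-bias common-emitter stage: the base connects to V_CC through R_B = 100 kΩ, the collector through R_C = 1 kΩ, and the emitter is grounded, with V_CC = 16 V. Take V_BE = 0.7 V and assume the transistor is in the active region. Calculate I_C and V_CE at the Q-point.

I_C ≈ 7.6 mA, V_CE ≈ 8.4 V

Base loop: V_CC = I_B·R_B + V_BE, so I_B = (16 − 0.7)/100 kΩ = 0.153 mA.
In the active region I_C = β·I_B = 50 × 0.153 = 7.65 mA.
Collector loop: V_CE = V_CC − I_C·R_C = 16 − 7.65×1 = 8.35 V.
Since V_CE = 8.35 V > V_CE(sat) ≈ 0.2 V, the transistor is in the active region as assumed.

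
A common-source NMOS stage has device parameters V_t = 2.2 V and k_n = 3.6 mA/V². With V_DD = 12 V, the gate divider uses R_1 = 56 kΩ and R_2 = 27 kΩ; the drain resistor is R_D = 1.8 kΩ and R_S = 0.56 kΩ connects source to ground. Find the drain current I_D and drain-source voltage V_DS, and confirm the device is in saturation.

V_G = V_DD·R_2/(R_1+R_2) = 12×27/83 = 3.9 V.
Assume saturation: I_D = (k_n/2)(V_GS − V_t)² with V_GS = V_G − I_D·R_S = 3.9 − 0.56·I_D.
Substituting gives 0.564·I_D² − 4.43·I_D + 5.22 = 0, with roots I_D = 1.44 or 6.41 mA.
The root I_D = 6.41 mA gives V_GS = 0.313 V ≤ V_t, so take I_D = 1.44 mA.
Then V_GS = 3.1 V and V_DS = V_DD − I_D(R_D+R_S) = 12 − 1.44×2.36 = 8.59 V.
Saturation requires V_DS ≥ V_GS − V_t = 0.895 V; 8.59 ≥ 0.895 ✓.

I_D ≈ 1.4 mA, V_DS ≈ 8.6 V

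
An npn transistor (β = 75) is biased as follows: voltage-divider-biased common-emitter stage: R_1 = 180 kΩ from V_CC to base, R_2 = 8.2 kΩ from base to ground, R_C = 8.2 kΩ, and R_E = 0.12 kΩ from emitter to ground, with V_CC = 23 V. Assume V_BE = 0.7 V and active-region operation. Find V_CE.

Thevenize the base divider: V_Th = V_CC·R_2/(R_1+R_2) = 23×8.2/188 = 1 V, R_Th = R_1‖R_2 = 7.84 kΩ.
Base-emitter loop: V_Th = I_B·R_Th + V_BE + (β+1)I_B·R_E, so I_B = (1 − 0.7) / (7.84 + 76×0.12) = 0.0178 mA.
I_C = β·I_B = 75×0.0178 = 1.34 mA, and I_E = (β+1)I_B = 1.35 mA.
V_CE = V_CC − I_C·R_C − I_E·R_E = 23 − 1.34×8.2 − 1.35×0.12 = 11.9 V.
V_CE = 11.9 V > 0.2 V confirms active-region operation.

V_CE ≈ 12 V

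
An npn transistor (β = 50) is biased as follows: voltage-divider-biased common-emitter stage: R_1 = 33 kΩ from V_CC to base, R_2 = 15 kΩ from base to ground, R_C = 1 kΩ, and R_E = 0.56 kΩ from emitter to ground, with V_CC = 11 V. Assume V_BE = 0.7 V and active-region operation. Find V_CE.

V_CE ≈ 5.5 V

Thevenize the base divider: V_Th = V_CC·R_2/(R_1+R_2) = 11×15/48 = 3.44 V, R_Th = R_1‖R_2 = 10.3 kΩ.
Base-emitter loop: V_Th = I_B·R_Th + V_BE + (β+1)I_B·R_E, so I_B = (3.44 − 0.7) / (10.3 + 51×0.56) = 0.0704 mA.
I_C = β·I_B = 50×0.0704 = 3.52 mA, and I_E = (β+1)I_B = 3.59 mA.
V_CE = V_CC − I_C·R_C − I_E·R_E = 11 − 3.52×1 − 3.59×0.56 = 5.47 V.
V_CE = 5.47 V > 0.2 V confirms active-region operation.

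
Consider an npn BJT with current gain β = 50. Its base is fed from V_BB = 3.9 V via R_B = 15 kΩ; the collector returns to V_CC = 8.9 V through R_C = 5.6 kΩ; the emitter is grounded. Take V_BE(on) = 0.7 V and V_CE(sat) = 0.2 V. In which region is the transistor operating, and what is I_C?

Assume active: I_B = (3.9 − 0.7)/15 = 0.213 mA, giving I_C = β·I_B = 10.7 mA.
But then V_CE = 8.9 − 10.7×5.6 = -50.8 V < V_CE(sat) = 0.2 V — impossible in the active region.
So the transistor is saturated. With V_CE = 0.2 V, I_C = (V_CC − 0.2)/R_C = 8.7/5.6 = 1.55 mA.
Check: β·I_B = 10.7 mA > I_C = 1.55 mA, confirming saturation.

saturation; I_C ≈ 1.6 mA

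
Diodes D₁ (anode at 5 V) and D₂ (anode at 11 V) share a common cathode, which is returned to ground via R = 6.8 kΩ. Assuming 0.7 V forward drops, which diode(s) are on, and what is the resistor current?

Only D₂ conducts; I_R ≈ 1.5 mA

Assume both conduct. Then node N would need to be at both 5−0.7 = 4.3 V and 11−0.7 = 10.3 V, which is impossible.
Assume only D₂ conducts: V_N = 11 − 0.7 = 10.3 V, so I_R = 10.3/6.8 = 1.51 mA.
Check D₁: its anode-to-cathode voltage is 5 − 10.3 = -5.3 V < 0.7 V, so it is off. The assumption is consistent.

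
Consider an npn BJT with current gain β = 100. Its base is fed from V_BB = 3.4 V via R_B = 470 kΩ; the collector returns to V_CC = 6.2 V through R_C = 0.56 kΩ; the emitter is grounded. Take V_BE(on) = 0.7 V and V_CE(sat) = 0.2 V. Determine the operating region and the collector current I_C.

Assume active. Base-emitter loop: I_B = (V_BB − V_BE)/R_B = (3.4 − 0.7)/470 = 0.00574 mA.
I_C = β·I_B = 100×0.00574 = 0.574 mA.
V_CE = V_CC − I_C·R_C = 6.2 − 0.574×0.56 = 5.88 V > V_CE(sat), so the active-region assumption holds.

active; I_C ≈ 0.57 mA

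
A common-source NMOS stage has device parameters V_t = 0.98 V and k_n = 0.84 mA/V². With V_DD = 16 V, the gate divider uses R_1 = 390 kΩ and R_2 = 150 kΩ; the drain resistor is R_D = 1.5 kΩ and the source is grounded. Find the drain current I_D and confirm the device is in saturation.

I_D ≈ 5 mA

V_G = V_DD·R_2/(R_1+R_2) = 16×150/540 = 4.44 V. With the source grounded, V_GS = V_G = 4.44 V.
Assume saturation: I_D = (k_n/2)(V_GS − V_t)² = (0.84/2)×(4.44 − 0.98)² = 0.42×3.46² = 5.04 mA.
V_DS = V_DD − I_D·R_D = 16 − 5.04×1.5 = 8.44 V.
Saturation requires V_DS ≥ V_GS − V_t = 3.46 V; 8.44 ≥ 3.46 ✓.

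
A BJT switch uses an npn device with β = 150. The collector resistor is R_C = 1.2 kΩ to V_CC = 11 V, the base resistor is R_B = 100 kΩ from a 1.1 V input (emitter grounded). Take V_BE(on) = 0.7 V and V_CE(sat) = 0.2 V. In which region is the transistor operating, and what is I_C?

active; I_C ≈ 0.6 mA

Assume active. Base-emitter loop: I_B = (V_BB − V_BE)/R_B = (1.1 − 0.7)/100 = 0.004 mA.
I_C = β·I_B = 150×0.004 = 0.6 mA.
V_CE = V_CC − I_C·R_C = 11 − 0.6×1.2 = 10.3 V > V_CE(sat), so the active-region assumption holds.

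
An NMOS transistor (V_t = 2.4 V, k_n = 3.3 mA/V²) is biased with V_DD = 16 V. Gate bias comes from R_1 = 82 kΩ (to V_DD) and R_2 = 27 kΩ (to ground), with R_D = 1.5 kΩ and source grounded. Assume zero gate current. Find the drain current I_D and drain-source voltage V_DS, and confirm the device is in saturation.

I_D ≈ 4 mA, V_DS ≈ 10 V

V_G = V_DD·R_2/(R_1+R_2) = 16×27/109 = 3.96 V. With the source grounded, V_GS = V_G = 3.96 V.
Assume saturation: I_D = (k_n/2)(V_GS − V_t)² = (3.3/2)×(3.96 − 2.4)² = 1.65×1.56² = 4.03 mA.
V_DS = V_DD − I_D·R_D = 16 − 4.03×1.5 = 9.95 V.
Saturation requires V_DS ≥ V_GS − V_t = 1.56 V; 9.95 ≥ 1.56 ✓.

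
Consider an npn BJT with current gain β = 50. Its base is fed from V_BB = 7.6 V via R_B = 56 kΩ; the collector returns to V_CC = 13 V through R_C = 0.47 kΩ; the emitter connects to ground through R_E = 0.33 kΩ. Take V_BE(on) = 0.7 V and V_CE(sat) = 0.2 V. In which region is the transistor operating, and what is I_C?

Assume active. Base-emitter loop: I_B = (V_BB − V_BE)/(R_B + (β+1)R_E) = (7.6 − 0.7)/(56 + 51×0.33) = 0.0947 mA.
I_C = β·I_B = 50×0.0947 = 4.74 mA.
V_CE = V_CC − I_C·R_C − I_E·R_E = 13 − 4.74×0.47 − 4.83×0.33 = 9.18 V > V_CE(sat), so the active-region assumption holds.

active; I_C ≈ 4.7 mA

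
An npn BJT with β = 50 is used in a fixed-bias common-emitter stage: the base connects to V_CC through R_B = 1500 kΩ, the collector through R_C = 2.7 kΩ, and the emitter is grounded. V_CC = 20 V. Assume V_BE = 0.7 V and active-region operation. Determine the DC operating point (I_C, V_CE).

Base loop: V_CC = I_B·R_B + V_BE, so I_B = (20 − 0.7)/1500 kΩ = 0.0129 mA.
In the active region I_C = β·I_B = 50 × 0.0129 = 0.643 mA.
Collector loop: V_CE = V_CC − I_C·R_C = 20 − 0.643×2.7 = 18.3 V.
Since V_CE = 18.3 V > V_CE(sat) ≈ 0.2 V, the transistor is in the active region as assumed.

I_C ≈ 0.64 mA, V_CE ≈ 18 V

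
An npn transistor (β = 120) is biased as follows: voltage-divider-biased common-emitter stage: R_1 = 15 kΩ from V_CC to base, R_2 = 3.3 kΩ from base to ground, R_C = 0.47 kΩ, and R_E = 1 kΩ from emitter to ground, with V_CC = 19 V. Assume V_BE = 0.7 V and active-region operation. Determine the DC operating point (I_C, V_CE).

I_C ≈ 2.6 mA, V_CE ≈ 15 V

Thevenize the base divider: V_Th = V_CC·R_2/(R_1+R_2) = 19×3.3/18.3 = 3.43 V, R_Th = R_1‖R_2 = 2.7 kΩ.
Base-emitter loop: V_Th = I_B·R_Th + V_BE + (β+1)I_B·R_E, so I_B = (3.43 − 0.7) / (2.7 + 121×1) = 0.022 mA.
I_C = β·I_B = 120×0.022 = 2.64 mA, and I_E = (β+1)I_B = 2.67 mA.
V_CE = V_CC − I_C·R_C − I_E·R_E = 19 − 2.64×0.47 − 2.67×1 = 15.1 V.
V_CE = 15.1 V > 0.2 V confirms active-region operation.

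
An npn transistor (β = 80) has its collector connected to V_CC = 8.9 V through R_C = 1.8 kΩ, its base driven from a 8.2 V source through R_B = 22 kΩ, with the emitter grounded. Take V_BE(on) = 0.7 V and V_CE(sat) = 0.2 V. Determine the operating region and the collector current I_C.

saturation; I_C ≈ 4.8 mA

Assume active: I_B = (8.2 − 0.7)/22 = 0.341 mA, giving I_C = β·I_B = 27.3 mA.
But then V_CE = 8.9 − 27.3×1.8 = -40.2 V < V_CE(sat) = 0.2 V — impossible in the active region.
So the transistor is saturated. With V_CE = 0.2 V, I_C = (V_CC − 0.2)/R_C = 8.7/1.8 = 4.83 mA.
Check: β·I_B = 27.3 mA > I_C = 4.83 mA, confirming saturation.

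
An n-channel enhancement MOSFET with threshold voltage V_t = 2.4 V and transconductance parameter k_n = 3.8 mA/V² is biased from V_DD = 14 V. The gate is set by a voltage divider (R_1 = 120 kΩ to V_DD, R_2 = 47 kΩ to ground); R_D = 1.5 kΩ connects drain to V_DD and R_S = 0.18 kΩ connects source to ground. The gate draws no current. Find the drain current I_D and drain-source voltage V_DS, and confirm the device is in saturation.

I_D ≈ 2.4 mA, V_DS ≈ 10 V

V_G = V_DD·R_2/(R_1+R_2) = 14×47/167 = 3.94 V.
Assume saturation: I_D = (k_n/2)(V_GS − V_t)² with V_GS = V_G − I_D·R_S = 3.94 − 0.18·I_D.
Substituting gives 0.0616·I_D² − 2.05·I_D + 4.51 = 0, with roots I_D = 2.36 or 31 mA.
The root I_D = 31 mA gives V_GS = -1.64 V ≤ V_t, so take I_D = 2.36 mA.
Then V_GS = 3.51 V and V_DS = V_DD − I_D(R_D+R_S) = 14 − 2.36×1.68 = 10 V.
Saturation requires V_DS ≥ V_GS − V_t = 1.11 V; 10 ≥ 1.11 ✓.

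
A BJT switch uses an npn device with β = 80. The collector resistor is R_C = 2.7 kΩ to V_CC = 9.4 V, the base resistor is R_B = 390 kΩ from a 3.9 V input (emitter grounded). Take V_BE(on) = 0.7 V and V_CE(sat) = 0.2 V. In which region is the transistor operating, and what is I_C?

Assume active. Base-emitter loop: I_B = (V_BB − V_BE)/R_B = (3.9 − 0.7)/390 = 0.00821 mA.
I_C = β·I_B = 80×0.00821 = 0.656 mA.
V_CE = V_CC − I_C·R_C = 9.4 − 0.656×2.7 = 7.63 V > V_CE(sat), so the active-region assumption holds.

active; I_C ≈ 0.66 mA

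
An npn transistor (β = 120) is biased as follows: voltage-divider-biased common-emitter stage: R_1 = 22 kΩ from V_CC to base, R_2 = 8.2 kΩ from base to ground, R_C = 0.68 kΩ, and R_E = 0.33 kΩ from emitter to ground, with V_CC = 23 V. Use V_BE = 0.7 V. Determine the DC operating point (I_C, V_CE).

I_C ≈ 14 mA, V_CE ≈ 8.3 V

Thevenize the base divider: V_Th = V_CC·R_2/(R_1+R_2) = 23×8.2/30.2 = 6.25 V, R_Th = R_1‖R_2 = 5.97 kΩ.
Base-emitter loop: V_Th = I_B·R_Th + V_BE + (β+1)I_B·R_E, so I_B = (6.25 − 0.7) / (5.97 + 121×0.33) = 0.121 mA.
I_C = β·I_B = 120×0.121 = 14.5 mA, and I_E = (β+1)I_B = 14.6 mA.
V_CE = V_CC − I_C·R_C − I_E·R_E = 23 − 14.5×0.68 − 14.6×0.33 = 8.32 V.
V_CE = 8.32 V > 0.2 V confirms active-region operation.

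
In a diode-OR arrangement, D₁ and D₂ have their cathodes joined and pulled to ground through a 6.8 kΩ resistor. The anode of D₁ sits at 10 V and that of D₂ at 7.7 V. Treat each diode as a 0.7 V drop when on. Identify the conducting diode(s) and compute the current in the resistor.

Assume both conduct. Then node N would need to be at both 10−0.7 = 9.3 V and 7.7−0.7 = 7 V, which is impossible.
Assume only D₁ conducts: V_N = 10 − 0.7 = 9.3 V, so I_R = 9.3/6.8 = 1.37 mA.
Check D₂: its anode-to-cathode voltage is 7.7 − 9.3 = -1.6 V < 0.7 V, so it is off. The assumption is consistent.

Only D₁ conducts; I_R ≈ 1.4 mA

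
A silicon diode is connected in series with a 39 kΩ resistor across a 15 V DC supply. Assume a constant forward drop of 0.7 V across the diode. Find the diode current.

I ≈ 0.37 mA

KVL around the loop: 15 = V_D + I·R = 0.7 + I × 39 kΩ.
So I = (15 − 0.7) / 39 kΩ = 14.3 / 39 = 0.367 mA.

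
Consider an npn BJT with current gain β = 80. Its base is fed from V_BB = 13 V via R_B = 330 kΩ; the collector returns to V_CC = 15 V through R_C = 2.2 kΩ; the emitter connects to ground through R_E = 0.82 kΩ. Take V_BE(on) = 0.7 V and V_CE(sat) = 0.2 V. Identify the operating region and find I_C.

active; I_C ≈ 2.5 mA

Assume active. Base-emitter loop: I_B = (V_BB − V_BE)/(R_B + (β+1)R_E) = (13 − 0.7)/(330 + 81×0.82) = 0.031 mA.
I_C = β·I_B = 80×0.031 = 2.48 mA.
V_CE = V_CC − I_C·R_C − I_E·R_E = 15 − 2.48×2.2 − 2.51×0.82 = 7.48 V > V_CE(sat), so the active-region assumption holds.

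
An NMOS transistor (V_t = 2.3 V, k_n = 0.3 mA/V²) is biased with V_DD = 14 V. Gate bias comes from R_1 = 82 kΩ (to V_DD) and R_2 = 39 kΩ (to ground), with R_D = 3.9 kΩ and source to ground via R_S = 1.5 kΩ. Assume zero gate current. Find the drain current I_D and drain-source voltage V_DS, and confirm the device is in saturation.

I_D ≈ 0.39 mA, V_DS ≈ 12 V

V_G = V_DD·R_2/(R_1+R_2) = 14×39/121 = 4.51 V.
Assume saturation: I_D = (k_n/2)(V_GS − V_t)² with V_GS = V_G − I_D·R_S = 4.51 − 1.5·I_D.
Substituting gives 0.337·I_D² − 2·I_D + 0.734 = 0, with roots I_D = 0.394 or 5.52 mA.
The root I_D = 5.52 mA gives V_GS = -3.77 V ≤ V_t, so take I_D = 0.394 mA.
Then V_GS = 3.92 V and V_DS = V_DD − I_D(R_D+R_S) = 14 − 0.394×5.4 = 11.9 V.
Saturation requires V_DS ≥ V_GS − V_t = 1.62 V; 11.9 ≥ 1.62 ✓.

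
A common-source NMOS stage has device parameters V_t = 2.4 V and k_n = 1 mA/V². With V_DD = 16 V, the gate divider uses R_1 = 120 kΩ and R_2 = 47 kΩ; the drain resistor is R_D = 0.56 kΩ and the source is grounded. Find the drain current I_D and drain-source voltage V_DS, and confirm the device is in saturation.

V_G = V_DD·R_2/(R_1+R_2) = 16×47/167 = 4.5 V. With the source grounded, V_GS = V_G = 4.5 V.
Assume saturation: I_D = (k_n/2)(V_GS − V_t)² = (1/2)×(4.5 − 2.4)² = 0.5×2.1² = 2.21 mA.
V_DS = V_DD − I_D·R_D = 16 − 2.21×0.56 = 14.8 V.
Saturation requires V_DS ≥ V_GS − V_t = 2.1 V; 14.8 ≥ 2.1 ✓.

I_D ≈ 2.2 mA, V_DS ≈ 15 V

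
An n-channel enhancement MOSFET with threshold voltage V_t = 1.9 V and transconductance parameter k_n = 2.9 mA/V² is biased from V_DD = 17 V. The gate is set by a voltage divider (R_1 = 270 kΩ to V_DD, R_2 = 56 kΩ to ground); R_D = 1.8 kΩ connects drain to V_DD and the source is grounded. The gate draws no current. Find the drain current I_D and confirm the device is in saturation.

I_D ≈ 1.5 mA

V_G = V_DD·R_2/(R_1+R_2) = 17×56/326 = 2.92 V. With the source grounded, V_GS = V_G = 2.92 V.
Assume saturation: I_D = (k_n/2)(V_GS − V_t)² = (2.9/2)×(2.92 − 1.9)² = 1.45×1.02² = 1.51 mA.
V_DS = V_DD − I_D·R_D = 17 − 1.51×1.8 = 14.3 V.
Saturation requires V_DS ≥ V_GS − V_t = 1.02 V; 14.3 ≥ 1.02 ✓.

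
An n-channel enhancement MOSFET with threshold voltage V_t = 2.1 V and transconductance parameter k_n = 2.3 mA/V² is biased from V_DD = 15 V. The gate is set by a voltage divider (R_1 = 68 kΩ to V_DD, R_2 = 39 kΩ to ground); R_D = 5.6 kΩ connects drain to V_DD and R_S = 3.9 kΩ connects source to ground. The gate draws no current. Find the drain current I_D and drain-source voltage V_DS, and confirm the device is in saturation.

V_G = V_DD·R_2/(R_1+R_2) = 15×39/107 = 5.47 V.
Assume saturation: I_D = (k_n/2)(V_GS − V_t)² with V_GS = V_G − I_D·R_S = 5.47 − 3.9·I_D.
Substituting gives 17.5·I_D² − 31.2·I_D + 13 = 0, with roots I_D = 0.668 or 1.12 mA.
The root I_D = 1.12 mA gives V_GS = 1.11 V ≤ V_t, so take I_D = 0.668 mA.
Then V_GS = 2.86 V and V_DS = V_DD − I_D(R_D+R_S) = 15 − 0.668×9.5 = 8.65 V.
Saturation requires V_DS ≥ V_GS − V_t = 0.762 V; 8.65 ≥ 0.762 ✓.

I_D ≈ 0.67 mA, V_DS ≈ 8.7 V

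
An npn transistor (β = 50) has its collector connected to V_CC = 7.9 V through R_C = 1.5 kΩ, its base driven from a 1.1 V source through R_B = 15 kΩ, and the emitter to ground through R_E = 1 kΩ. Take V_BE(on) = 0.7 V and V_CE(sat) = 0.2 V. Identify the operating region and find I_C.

Assume active. Base-emitter loop: I_B = (V_BB − V_BE)/(R_B + (β+1)R_E) = (1.1 − 0.7)/(15 + 51×1) = 0.00606 mA.
I_C = β·I_B = 50×0.00606 = 0.303 mA.
V_CE = V_CC − I_C·R_C − I_E·R_E = 7.9 − 0.303×1.5 − 0.309×1 = 7.14 V > V_CE(sat), so the active-region assumption holds.

active; I_C ≈ 0.3 mA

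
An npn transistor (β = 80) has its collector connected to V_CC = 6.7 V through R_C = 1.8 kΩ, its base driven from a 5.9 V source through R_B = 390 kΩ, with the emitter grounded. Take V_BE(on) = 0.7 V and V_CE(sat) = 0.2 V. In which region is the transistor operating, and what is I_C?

active; I_C ≈ 1.1 mA

Assume active. Base-emitter loop: I_B = (V_BB − V_BE)/R_B = (5.9 − 0.7)/390 = 0.0133 mA.
I_C = β·I_B = 80×0.0133 = 1.07 mA.
V_CE = V_CC − I_C·R_C = 6.7 − 1.07×1.8 = 4.78 V > V_CE(sat), so the active-region assumption holds.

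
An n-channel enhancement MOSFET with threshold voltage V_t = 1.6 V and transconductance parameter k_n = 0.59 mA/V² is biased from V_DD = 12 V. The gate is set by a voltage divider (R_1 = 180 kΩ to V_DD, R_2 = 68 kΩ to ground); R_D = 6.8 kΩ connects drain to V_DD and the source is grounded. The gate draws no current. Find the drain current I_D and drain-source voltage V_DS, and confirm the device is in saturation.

V_G = V_DD·R_2/(R_1+R_2) = 12×68/248 = 3.29 V. With the source grounded, V_GS = V_G = 3.29 V.
Assume saturation: I_D = (k_n/2)(V_GS − V_t)² = (0.59/2)×(3.29 − 1.6)² = 0.295×1.69² = 0.843 mA.
V_DS = V_DD − I_D·R_D = 12 − 0.843×6.8 = 6.27 V.
Saturation requires V_DS ≥ V_GS − V_t = 1.69 V; 6.27 ≥ 1.69 ✓.

I_D ≈ 0.84 mA, V_DS ≈ 6.3 V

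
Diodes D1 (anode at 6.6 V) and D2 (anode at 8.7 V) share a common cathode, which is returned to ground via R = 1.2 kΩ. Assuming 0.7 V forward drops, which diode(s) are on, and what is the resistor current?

Assume both conduct. Then node N would need to be at both 6.6−0.7 = 5.9 V and 8.7−0.7 = 8 V, which is impossible.
Assume only D2 conducts: V_N = 8.7 − 0.7 = 8 V, so I_R = 8/1.2 = 6.67 mA.
Check D1: its anode-to-cathode voltage is 6.6 − 8 = -1.4 V < 0.7 V, so it is off. The assumption is consistent.

Only D2 conducts; I_R ≈ 6.7 mA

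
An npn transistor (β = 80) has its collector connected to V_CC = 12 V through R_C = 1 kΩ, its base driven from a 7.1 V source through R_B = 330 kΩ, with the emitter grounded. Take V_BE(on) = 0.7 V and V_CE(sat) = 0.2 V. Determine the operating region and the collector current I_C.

Assume active. Base-emitter loop: I_B = (V_BB − V_BE)/R_B = (7.1 − 0.7)/330 = 0.0194 mA.
I_C = β·I_B = 80×0.0194 = 1.55 mA.
V_CE = V_CC − I_C·R_C = 12 − 1.55×1 = 10.4 V > V_CE(sat), so the active-region assumption holds.

active; I_C ≈ 1.6 mA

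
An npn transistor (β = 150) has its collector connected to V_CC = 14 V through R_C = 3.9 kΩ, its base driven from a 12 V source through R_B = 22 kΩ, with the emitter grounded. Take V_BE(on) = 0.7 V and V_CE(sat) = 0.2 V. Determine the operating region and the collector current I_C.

Assume active: I_B = (12 − 0.7)/22 = 0.514 mA, giving I_C = β·I_B = 77 mA.
But then V_CE = 14 − 77×3.9 = -286 V < V_CE(sat) = 0.2 V — impossible in the active region.
So the transistor is saturated. With V_CE = 0.2 V, I_C = (V_CC − 0.2)/R_C = 13.8/3.9 = 3.54 mA.
Check: β·I_B = 77 mA > I_C = 3.54 mA, confirming saturation.

saturation; I_C ≈ 3.5 mA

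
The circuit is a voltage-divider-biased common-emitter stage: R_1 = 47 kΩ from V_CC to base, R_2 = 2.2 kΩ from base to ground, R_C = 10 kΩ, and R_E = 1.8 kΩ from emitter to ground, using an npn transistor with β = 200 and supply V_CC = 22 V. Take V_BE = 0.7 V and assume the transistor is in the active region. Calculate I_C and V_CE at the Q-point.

I_C ≈ 0.16 mA, V_CE ≈ 20 V

Thevenize the base divider: V_Th = V_CC·R_2/(R_1+R_2) = 22×2.2/49.2 = 0.984 V, R_Th = R_1‖R_2 = 2.1 kΩ.
Base-emitter loop: V_Th = I_B·R_Th + V_BE + (β+1)I_B·R_E, so I_B = (0.984 − 0.7) / (2.1 + 201×1.8) = 0.00078 mA.
I_C = β·I_B = 200×0.00078 = 0.156 mA, and I_E = (β+1)I_B = 0.157 mA.
V_CE = V_CC − I_C·R_C − I_E·R_E = 22 − 0.156×10 − 0.157×1.8 = 20.2 V.
V_CE = 20.2 V > 0.2 V confirms active-region operation.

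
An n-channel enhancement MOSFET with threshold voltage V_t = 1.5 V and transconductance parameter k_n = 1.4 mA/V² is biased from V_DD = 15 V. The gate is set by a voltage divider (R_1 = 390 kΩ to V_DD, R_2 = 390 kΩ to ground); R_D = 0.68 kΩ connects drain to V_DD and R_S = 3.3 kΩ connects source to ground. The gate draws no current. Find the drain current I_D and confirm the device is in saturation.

V_G = V_DD·R_2/(R_1+R_2) = 15×390/780 = 7.5 V.
Assume saturation: I_D = (k_n/2)(V_GS − V_t)² with V_GS = V_G − I_D·R_S = 7.5 − 3.3·I_D.
Substituting gives 7.62·I_D² − 28.7·I_D + 25.2 = 0, with roots I_D = 1.39 or 2.38 mA.
The root I_D = 2.38 mA gives V_GS = -0.343 V ≤ V_t, so take I_D = 1.39 mA.
Then V_GS = 2.91 V and V_DS = V_DD − I_D(R_D+R_S) = 15 − 1.39×3.98 = 9.46 V.
Saturation requires V_DS ≥ V_GS − V_t = 1.41 V; 9.46 ≥ 1.41 ✓.

I_D ≈ 1.4 mA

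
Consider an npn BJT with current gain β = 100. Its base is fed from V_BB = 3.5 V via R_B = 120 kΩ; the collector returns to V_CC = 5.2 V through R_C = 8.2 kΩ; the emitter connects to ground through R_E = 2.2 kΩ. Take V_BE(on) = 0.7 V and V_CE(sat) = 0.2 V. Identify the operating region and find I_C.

saturation; I_C ≈ 0.48 mA

Assume active: I_B = (3.5 − 0.7)/(120 + 101×2.2) = 0.00818 mA, I_C = β·I_B = 0.818 mA.
Then V_CE = 5.2 − 0.818×8.2 − 0.826×2.2 = -3.33 V < 0.2 V — the active assumption fails.
Re-solve with V_CE = 0.2 V. KCL at the emitter: V_E/R_E = (V_BB−0.7−V_E)/R_B + (V_CC−0.2−V_E)/R_C, giving V_E = 1.08 V.
I_C = (V_CC − 0.2 − V_E)/R_C = (5 − 1.08)/8.2 = 0.478 mA.
Check: I_B = (2.8 − 1.08)/120 = 0.0143 mA, and β·I_B = 1.43 mA > I_C, confirming saturation.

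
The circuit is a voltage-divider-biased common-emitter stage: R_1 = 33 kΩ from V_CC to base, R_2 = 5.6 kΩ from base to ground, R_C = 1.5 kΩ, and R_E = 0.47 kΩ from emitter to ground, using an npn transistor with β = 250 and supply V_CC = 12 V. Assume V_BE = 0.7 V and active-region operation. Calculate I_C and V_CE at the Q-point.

Thevenize the base divider: V_Th = V_CC·R_2/(R_1+R_2) = 12×5.6/38.6 = 1.74 V, R_Th = R_1‖R_2 = 4.79 kΩ.
Base-emitter loop: V_Th = I_B·R_Th + V_BE + (β+1)I_B·R_E, so I_B = (1.74 − 0.7) / (4.79 + 251×0.47) = 0.00848 mA.
I_C = β·I_B = 250×0.00848 = 2.12 mA, and I_E = (β+1)I_B = 2.13 mA.
V_CE = V_CC − I_C·R_C − I_E·R_E = 12 − 2.12×1.5 − 2.13×0.47 = 7.82 V.
V_CE = 7.82 V > 0.2 V confirms active-region operation.

I_C ≈ 2.1 mA, V_CE ≈ 7.8 V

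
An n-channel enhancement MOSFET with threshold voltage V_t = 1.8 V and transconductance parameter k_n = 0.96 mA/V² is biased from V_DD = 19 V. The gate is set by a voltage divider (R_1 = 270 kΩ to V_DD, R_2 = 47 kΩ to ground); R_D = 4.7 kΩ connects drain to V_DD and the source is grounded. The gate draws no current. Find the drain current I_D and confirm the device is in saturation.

V_G = V_DD·R_2/(R_1+R_2) = 19×47/317 = 2.82 V. With the source grounded, V_GS = V_G = 2.82 V.
Assume saturation: I_D = (k_n/2)(V_GS − V_t)² = (0.96/2)×(2.82 − 1.8)² = 0.48×1.02² = 0.496 mA.
V_DS = V_DD − I_D·R_D = 19 − 0.496×4.7 = 16.7 V.
Saturation requires V_DS ≥ V_GS − V_t = 1.02 V; 16.7 ≥ 1.02 ✓.

I_D ≈ 0.5 mA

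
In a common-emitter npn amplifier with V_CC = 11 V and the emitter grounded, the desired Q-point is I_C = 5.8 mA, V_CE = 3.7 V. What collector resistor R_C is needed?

R_C ≈ 1.3 kΩ

Collector loop: V_CC = I_C·R_C + V_CE.
R_C = (V_CC − V_CE)/I_C = (11 − 3.7)/5.8 = 1.26 kΩ.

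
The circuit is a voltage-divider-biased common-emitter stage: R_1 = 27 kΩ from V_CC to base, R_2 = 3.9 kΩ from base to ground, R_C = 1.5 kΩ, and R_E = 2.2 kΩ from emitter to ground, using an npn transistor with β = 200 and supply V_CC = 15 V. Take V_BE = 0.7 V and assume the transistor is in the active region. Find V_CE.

V_CE ≈ 13 V

Thevenize the base divider: V_Th = V_CC·R_2/(R_1+R_2) = 15×3.9/30.9 = 1.89 V, R_Th = R_1‖R_2 = 3.41 kΩ.
Base-emitter loop: V_Th = I_B·R_Th + V_BE + (β+1)I_B·R_E, so I_B = (1.89 − 0.7) / (3.41 + 201×2.2) = 0.00268 mA.
I_C = β·I_B = 200×0.00268 = 0.536 mA, and I_E = (β+1)I_B = 0.538 mA.
V_CE = V_CC − I_C·R_C − I_E·R_E = 15 − 0.536×1.5 − 0.538×2.2 = 13 V.
V_CE = 13 V > 0.2 V confirms active-region operation.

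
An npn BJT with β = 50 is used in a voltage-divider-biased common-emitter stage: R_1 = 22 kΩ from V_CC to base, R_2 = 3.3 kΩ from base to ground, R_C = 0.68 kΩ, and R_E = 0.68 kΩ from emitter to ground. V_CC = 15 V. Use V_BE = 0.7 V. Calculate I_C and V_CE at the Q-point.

I_C ≈ 1.7 mA, V_CE ≈ 13 V

Thevenize the base divider: V_Th = V_CC·R_2/(R_1+R_2) = 15×3.3/25.3 = 1.96 V, R_Th = R_1‖R_2 = 2.87 kΩ.
Base-emitter loop: V_Th = I_B·R_Th + V_BE + (β+1)I_B·R_E, so I_B = (1.96 − 0.7) / (2.87 + 51×0.68) = 0.0335 mA.
I_C = β·I_B = 50×0.0335 = 1.67 mA, and I_E = (β+1)I_B = 1.71 mA.
V_CE = V_CC − I_C·R_C − I_E·R_E = 15 − 1.67×0.68 − 1.71×0.68 = 12.7 V.
V_CE = 12.7 V > 0.2 V confirms active-region operation.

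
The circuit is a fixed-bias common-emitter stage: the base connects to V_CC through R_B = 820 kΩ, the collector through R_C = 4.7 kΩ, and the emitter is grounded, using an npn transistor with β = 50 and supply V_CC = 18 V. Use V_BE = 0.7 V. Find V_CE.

Base loop: V_CC = I_B·R_B + V_BE, so I_B = (18 − 0.7)/820 kΩ = 0.0211 mA.
In the active region I_C = β·I_B = 50 × 0.0211 = 1.05 mA.
Collector loop: V_CE = V_CC − I_C·R_C = 18 − 1.05×4.7 = 13 V.
Since V_CE = 13 V > V_CE(sat) ≈ 0.2 V, the transistor is in the active region as assumed.

V_CE ≈ 13 V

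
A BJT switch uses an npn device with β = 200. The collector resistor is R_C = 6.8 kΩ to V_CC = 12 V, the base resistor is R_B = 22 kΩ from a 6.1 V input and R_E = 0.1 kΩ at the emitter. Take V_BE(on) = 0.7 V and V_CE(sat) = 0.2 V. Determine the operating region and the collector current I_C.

Assume active: I_B = (6.1 − 0.7)/(22 + 201×0.1) = 0.128 mA, I_C = β·I_B = 25.7 mA.
Then V_CE = 12 − 25.7×6.8 − 25.8×0.1 = -165 V < 0.2 V — the active assumption fails.
Re-solve with V_CE = 0.2 V. KCL at the emitter: V_E/R_E = (V_BB−0.7−V_E)/R_B + (V_CC−0.2−V_E)/R_C, giving V_E = 0.194 V.
I_C = (V_CC − 0.2 − V_E)/R_C = (11.8 − 0.194)/6.8 = 1.71 mA.
Check: I_B = (5.4 − 0.194)/22 = 0.237 mA, and β·I_B = 47.3 mA > I_C, confirming saturation.

saturation; I_C ≈ 1.7 mA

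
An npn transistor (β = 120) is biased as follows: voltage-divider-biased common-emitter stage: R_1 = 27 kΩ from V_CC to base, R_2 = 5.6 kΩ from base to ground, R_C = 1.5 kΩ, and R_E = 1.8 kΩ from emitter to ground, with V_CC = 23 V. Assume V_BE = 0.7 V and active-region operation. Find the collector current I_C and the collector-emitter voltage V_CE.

I_C ≈ 1.8 mA, V_CE ≈ 17 V

Thevenize the base divider: V_Th = V_CC·R_2/(R_1+R_2) = 23×5.6/32.6 = 3.95 V, R_Th = R_1‖R_2 = 4.64 kΩ.
Base-emitter loop: V_Th = I_B·R_Th + V_BE + (β+1)I_B·R_E, so I_B = (3.95 − 0.7) / (4.64 + 121×1.8) = 0.0146 mA.
I_C = β·I_B = 120×0.0146 = 1.75 mA, and I_E = (β+1)I_B = 1.77 mA.
V_CE = V_CC − I_C·R_C − I_E·R_E = 23 − 1.75×1.5 − 1.77×1.8 = 17.2 V.
V_CE = 17.2 V > 0.2 V confirms active-region operation.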